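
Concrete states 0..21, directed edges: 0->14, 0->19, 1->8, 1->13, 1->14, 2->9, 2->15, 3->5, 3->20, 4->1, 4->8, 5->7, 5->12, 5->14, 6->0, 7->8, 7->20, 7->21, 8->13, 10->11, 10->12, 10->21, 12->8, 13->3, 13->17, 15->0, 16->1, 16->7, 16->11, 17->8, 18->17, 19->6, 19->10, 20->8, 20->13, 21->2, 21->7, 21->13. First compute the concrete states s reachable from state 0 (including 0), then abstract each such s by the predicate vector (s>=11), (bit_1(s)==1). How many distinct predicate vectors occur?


BFS from 0:
Concrete reachable: {0, 2, 3, 5, 6, 7, 8, 9, 10, 11, 12, 13, 14, 15, 17, 19, 20, 21}
Abstract via predicates (s>=11), (bit_1(s)==1):
  (0,0) <- {0, 5, 8, 9}
  (0,1) <- {2, 3, 6, 7, 10}
  (1,0) <- {12, 13, 17, 20, 21}
  (1,1) <- {11, 14, 15, 19}
Distinct abstract states = 4

4


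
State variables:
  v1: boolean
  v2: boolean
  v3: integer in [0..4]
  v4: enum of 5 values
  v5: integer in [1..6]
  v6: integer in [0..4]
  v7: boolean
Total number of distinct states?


State space = product of domain sizes of all variables.
Domain sizes:
  v1 (boolean): 2
  v2 (boolean): 2
  v3 (integer in [0..4]): 5
  v4 (enum of 5 values): 5
  v5 (integer in [1..6]): 6
  v6 (integer in [0..4]): 5
  v7 (boolean): 2
Product = 2 * 2 * 5 * 5 * 6 * 5 * 2 = 6000

6000


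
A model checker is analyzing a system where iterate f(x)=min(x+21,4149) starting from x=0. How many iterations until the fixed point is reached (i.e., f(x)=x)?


Step 1: x=0, cap=4149, increment=21
Step 2: x grows by 21 each step until capped at 4149; fixed point is x=4149
Step 3: iterations = ceil(4149/21) = 198

198


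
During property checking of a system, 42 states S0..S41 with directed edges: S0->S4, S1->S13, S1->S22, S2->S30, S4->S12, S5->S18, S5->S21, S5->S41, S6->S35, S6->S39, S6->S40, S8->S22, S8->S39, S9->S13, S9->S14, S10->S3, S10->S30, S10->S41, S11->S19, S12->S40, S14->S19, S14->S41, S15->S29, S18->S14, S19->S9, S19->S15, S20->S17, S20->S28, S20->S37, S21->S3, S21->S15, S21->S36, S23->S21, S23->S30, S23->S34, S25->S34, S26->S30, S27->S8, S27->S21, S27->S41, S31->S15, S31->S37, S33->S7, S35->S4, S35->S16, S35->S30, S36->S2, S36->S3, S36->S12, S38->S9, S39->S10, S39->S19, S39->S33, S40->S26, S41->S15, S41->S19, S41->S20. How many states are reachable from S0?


BFS from S0:
  layer 0: {S0}
  layer 1: {S4}
  layer 2: {S12}
  layer 3: {S40}
  layer 4: {S26}
  layer 5: {S30}
Reachable set: {S0, S4, S12, S26, S30, S40}
Count = 6

6


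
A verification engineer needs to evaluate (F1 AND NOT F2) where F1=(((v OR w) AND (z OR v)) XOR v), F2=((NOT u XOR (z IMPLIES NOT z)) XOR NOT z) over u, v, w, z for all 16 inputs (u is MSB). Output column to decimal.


F1 = (((v OR w) AND (z OR v)) XOR v)
F2 = ((NOT u XOR (z IMPLIES NOT z)) XOR NOT z)
Counterexample to F1=>F2 is where F1=1 and F2=0.
Evaluate each row (bits = u,v,w,z, MSB first):
  row 0 [0000]: F1=0 F2=1 -> F1&~F2 -> 0
  row 1 [0001]: F1=0 F2=1 -> F1&~F2 -> 0
  row 2 [0010]: F1=0 F2=1 -> F1&~F2 -> 0
  row 3 [0011]: F1=1 F2=1 -> F1&~F2 -> 0
  row 4 [0100]: F1=0 F2=1 -> F1&~F2 -> 0
  row 5 [0101]: F1=0 F2=1 -> F1&~F2 -> 0
  row 6 [0110]: F1=0 F2=1 -> F1&~F2 -> 0
  row 7 [0111]: F1=0 F2=1 -> F1&~F2 -> 0
  row 8 [1000]: F1=0 F2=0 -> F1&~F2 -> 0
  row 9 [1001]: F1=0 F2=0 -> F1&~F2 -> 0
  row 10 [1010]: F1=0 F2=0 -> F1&~F2 -> 0
  row 11 [1011]: F1=1 F2=0 -> F1&~F2 -> 1
  row 12 [1100]: F1=0 F2=0 -> F1&~F2 -> 0
  row 13 [1101]: F1=0 F2=0 -> F1&~F2 -> 0
  row 14 [1110]: F1=0 F2=0 -> F1&~F2 -> 0
  row 15 [1111]: F1=0 F2=0 -> F1&~F2 -> 0
Full result column, 4 rows per line (u,v fixed per line; w,z runs 00..11 left to right):
  rows 0-3 [u,v=00]: 0000  = hex 0
  rows 4-7 [u,v=01]: 0000  = hex 0
  rows 8-11 [u,v=10]: 0001  = hex 1
  rows 12-15 [u,v=11]: 0000  = hex 0
Counterexample vector (row 0 .. row 15) = 0000000000010000
Output column grouped in 4s = 0000 0000 0001 0000 = 0x0010
Convert to decimal digit by digit (value = value*16 + digit):
  0 -> 0
  0*16 + 0 = 0
  0*16 + 1 = 1
  1*16 + 0 = 16
Decimal = 16

16


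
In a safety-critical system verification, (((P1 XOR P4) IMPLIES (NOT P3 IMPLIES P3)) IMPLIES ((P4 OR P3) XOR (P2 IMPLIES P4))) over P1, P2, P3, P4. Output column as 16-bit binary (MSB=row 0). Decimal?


Formula: (((P1 XOR P4) IMPLIES (NOT P3 IMPLIES P3)) IMPLIES ((P4 OR P3) XOR (P2 IMPLIES P4))) over P1, P2, P3, P4 (16 rows)
Evaluate each row (bits = P1,P2,P3,P4, MSB first):
  row 0 [0000]: (((0 XOR 0) IMPLIES (NOT 0 IMPLIES 0)) IMPLIES ((0 OR 0) XOR (0 IMPLIES 0))) -> 1
  row 1 [0001]: (((0 XOR 1) IMPLIES (NOT 0 IMPLIES 0)) IMPLIES ((1 OR 0) XOR (0 IMPLIES 1))) -> 1
  row 2 [0010]: (((0 XOR 0) IMPLIES (NOT 1 IMPLIES 1)) IMPLIES ((0 OR 1) XOR (0 IMPLIES 0))) -> 0
  row 3 [0011]: (((0 XOR 1) IMPLIES (NOT 1 IMPLIES 1)) IMPLIES ((1 OR 1) XOR (0 IMPLIES 1))) -> 0
  row 4 [0100]: (((0 XOR 0) IMPLIES (NOT 0 IMPLIES 0)) IMPLIES ((0 OR 0) XOR (1 IMPLIES 0))) -> 0
  row 5 [0101]: (((0 XOR 1) IMPLIES (NOT 0 IMPLIES 0)) IMPLIES ((1 OR 0) XOR (1 IMPLIES 1))) -> 1
  row 6 [0110]: (((0 XOR 0) IMPLIES (NOT 1 IMPLIES 1)) IMPLIES ((0 OR 1) XOR (1 IMPLIES 0))) -> 1
  row 7 [0111]: (((0 XOR 1) IMPLIES (NOT 1 IMPLIES 1)) IMPLIES ((1 OR 1) XOR (1 IMPLIES 1))) -> 0
  row 8 [1000]: (((1 XOR 0) IMPLIES (NOT 0 IMPLIES 0)) IMPLIES ((0 OR 0) XOR (0 IMPLIES 0))) -> 1
  row 9 [1001]: (((1 XOR 1) IMPLIES (NOT 0 IMPLIES 0)) IMPLIES ((1 OR 0) XOR (0 IMPLIES 1))) -> 0
  row 10 [1010]: (((1 XOR 0) IMPLIES (NOT 1 IMPLIES 1)) IMPLIES ((0 OR 1) XOR (0 IMPLIES 0))) -> 0
  row 11 [1011]: (((1 XOR 1) IMPLIES (NOT 1 IMPLIES 1)) IMPLIES ((1 OR 1) XOR (0 IMPLIES 1))) -> 0
  row 12 [1100]: (((1 XOR 0) IMPLIES (NOT 0 IMPLIES 0)) IMPLIES ((0 OR 0) XOR (1 IMPLIES 0))) -> 1
  row 13 [1101]: (((1 XOR 1) IMPLIES (NOT 0 IMPLIES 0)) IMPLIES ((1 OR 0) XOR (1 IMPLIES 1))) -> 0
  row 14 [1110]: (((1 XOR 0) IMPLIES (NOT 1 IMPLIES 1)) IMPLIES ((0 OR 1) XOR (1 IMPLIES 0))) -> 1
  row 15 [1111]: (((1 XOR 1) IMPLIES (NOT 1 IMPLIES 1)) IMPLIES ((1 OR 1) XOR (1 IMPLIES 1))) -> 0
Full result column, 4 rows per line (P1,P2 fixed per line; P3,P4 runs 00..11 left to right):
  rows 0-3 [P1,P2=00]: 1100  = hex C
  rows 4-7 [P1,P2=01]: 0110  = hex 6
  rows 8-11 [P1,P2=10]: 1000  = hex 8
  rows 12-15 [P1,P2=11]: 1010  = hex A
Output column (row 0 .. row 15) = 1100011010001010
Output column grouped in 4s = 1100 0110 1000 1010 = 0xC68A
Convert to decimal digit by digit (value = value*16 + digit):
  C -> 12
  12*16 + 6 = 198
  198*16 + 8 = 3176
  3176*16 + 10 (A) = 50826
Decimal = 50826

50826


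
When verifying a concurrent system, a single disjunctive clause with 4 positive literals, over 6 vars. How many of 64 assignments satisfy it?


Step 1: Total=2^6=64
Step 2: Unsat when all 4 false: 2^2=4
Step 3: Sat=64-4=60

60


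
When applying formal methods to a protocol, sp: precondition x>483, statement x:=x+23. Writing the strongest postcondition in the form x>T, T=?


Formula: sp(P, x:=E) = exists old_x. (x = E[old_x/x]) AND P[old_x/x] (old_x is the value of x before the assignment; eliminate old_x by solving x = E[old_x/x] for old_x)
Step 1: Precondition P: x>483, i.e. old_x > 483
Step 2: Assignment gives x = old_x + 23, so old_x = x - 23
Step 3: Substitute into P: x - 23 > 483
Step 4: Simplify: x > 483+23 = 506

506


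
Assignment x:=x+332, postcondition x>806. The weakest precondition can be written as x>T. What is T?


Formula: wp(x:=E, P) = P[E/x] (substitute E for x in postcondition)
Step 1: Postcondition: x>806
Step 2: Substitute x+332 for x: x+332>806
Step 3: Solve for x: x > 806-332 = 474

474


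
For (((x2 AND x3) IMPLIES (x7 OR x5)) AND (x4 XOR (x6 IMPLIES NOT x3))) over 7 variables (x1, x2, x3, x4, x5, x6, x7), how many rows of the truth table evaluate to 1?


Formula: (((x2 AND x3) IMPLIES (x7 OR x5)) AND (x4 XOR (x6 IMPLIES NOT x3))) over 7 vars (128 rows)
Evaluate each row (x1, x2, x3, x4, x5, x6, x7 as bits, MSB first):
  row 0 [0000000]: (((0 AND 0) IMPLIES (0 OR 0)) AND (0 XOR (0 IMPLIES NOT 0))) -> 1
  row 1 [0000001]: (((0 AND 0) IMPLIES (1 OR 0)) AND (0 XOR (0 IMPLIES NOT 0))) -> 1
  row 2 [0000010]: (((0 AND 0) IMPLIES (0 OR 0)) AND (0 XOR (1 IMPLIES NOT 0))) -> 1
  row 3 [0000011]: (((0 AND 0) IMPLIES (1 OR 0)) AND (0 XOR (1 IMPLIES NOT 0))) -> 1
  row 4 [0000100]: (((0 AND 0) IMPLIES (0 OR 1)) AND (0 XOR (0 IMPLIES NOT 0))) -> 1
  (every remaining row is evaluated the same way; all 128 results are listed next)
Full result column, 8 rows per line (x1,x2,x3,x4 fixed per line; x5,x6,x7 runs 000..111 left to right):
  rows 0-7 [x1,x2,x3,x4=0000]: 11111111  (ones: 8)
  rows 8-15 [x1,x2,x3,x4=0001]: 00000000  (ones: 0)
  rows 16-23 [x1,x2,x3,x4=0010]: 11001100  (ones: 4)
  rows 24-31 [x1,x2,x3,x4=0011]: 00110011  (ones: 4)
  rows 32-39 [x1,x2,x3,x4=0100]: 11111111  (ones: 8)
  rows 40-47 [x1,x2,x3,x4=0101]: 00000000  (ones: 0)
  rows 48-55 [x1,x2,x3,x4=0110]: 01001100  (ones: 3)
  rows 56-63 [x1,x2,x3,x4=0111]: 00010011  (ones: 3)
  rows 64-71 [x1,x2,x3,x4=1000]: 11111111  (ones: 8)
  rows 72-79 [x1,x2,x3,x4=1001]: 00000000  (ones: 0)
  rows 80-87 [x1,x2,x3,x4=1010]: 11001100  (ones: 4)
  rows 88-95 [x1,x2,x3,x4=1011]: 00110011  (ones: 4)
  rows 96-103 [x1,x2,x3,x4=1100]: 11111111  (ones: 8)
  rows 104-111 [x1,x2,x3,x4=1101]: 00000000  (ones: 0)
  rows 112-119 [x1,x2,x3,x4=1110]: 01001100  (ones: 3)
  rows 120-127 [x1,x2,x3,x4=1111]: 00010011  (ones: 3)
Count of 1-rows = 8+0+4+4+8+0+3+3+8+0+4+4+8+0+3+3 = 60

60


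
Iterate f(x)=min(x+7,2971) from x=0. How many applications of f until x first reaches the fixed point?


Step 1: x=0, cap=2971, increment=7
Step 2: x grows by 7 each step until capped at 2971; fixed point is x=2971
Step 3: iterations = ceil(2971/7) = 425

425


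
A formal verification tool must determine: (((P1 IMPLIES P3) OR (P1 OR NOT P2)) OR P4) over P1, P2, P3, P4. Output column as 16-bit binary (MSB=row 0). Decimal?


Formula: (((P1 IMPLIES P3) OR (P1 OR NOT P2)) OR P4) over P1, P2, P3, P4 (16 rows)
Evaluate each row (bits = P1,P2,P3,P4, MSB first):
  row 0 [0000]: (((0 IMPLIES 0) OR (0 OR NOT 0)) OR 0) -> 1
  row 1 [0001]: (((0 IMPLIES 0) OR (0 OR NOT 0)) OR 1) -> 1
  row 2 [0010]: (((0 IMPLIES 1) OR (0 OR NOT 0)) OR 0) -> 1
  row 3 [0011]: (((0 IMPLIES 1) OR (0 OR NOT 0)) OR 1) -> 1
  row 4 [0100]: (((0 IMPLIES 0) OR (0 OR NOT 1)) OR 0) -> 1
  row 5 [0101]: (((0 IMPLIES 0) OR (0 OR NOT 1)) OR 1) -> 1
  row 6 [0110]: (((0 IMPLIES 1) OR (0 OR NOT 1)) OR 0) -> 1
  row 7 [0111]: (((0 IMPLIES 1) OR (0 OR NOT 1)) OR 1) -> 1
  row 8 [1000]: (((1 IMPLIES 0) OR (1 OR NOT 0)) OR 0) -> 1
  row 9 [1001]: (((1 IMPLIES 0) OR (1 OR NOT 0)) OR 1) -> 1
  row 10 [1010]: (((1 IMPLIES 1) OR (1 OR NOT 0)) OR 0) -> 1
  row 11 [1011]: (((1 IMPLIES 1) OR (1 OR NOT 0)) OR 1) -> 1
  row 12 [1100]: (((1 IMPLIES 0) OR (1 OR NOT 1)) OR 0) -> 1
  row 13 [1101]: (((1 IMPLIES 0) OR (1 OR NOT 1)) OR 1) -> 1
  row 14 [1110]: (((1 IMPLIES 1) OR (1 OR NOT 1)) OR 0) -> 1
  row 15 [1111]: (((1 IMPLIES 1) OR (1 OR NOT 1)) OR 1) -> 1
Full result column, 4 rows per line (P1,P2 fixed per line; P3,P4 runs 00..11 left to right):
  rows 0-3 [P1,P2=00]: 1111  = hex F
  rows 4-7 [P1,P2=01]: 1111  = hex F
  rows 8-11 [P1,P2=10]: 1111  = hex F
  rows 12-15 [P1,P2=11]: 1111  = hex F
Output column (row 0 .. row 15) = 1111111111111111
Output column grouped in 4s = 1111 1111 1111 1111 = 0xFFFF
Convert to decimal digit by digit (value = value*16 + digit):
  F -> 15
  15*16 + 15 (F) = 255
  255*16 + 15 (F) = 4095
  4095*16 + 15 (F) = 65535
Decimal = 65535

65535


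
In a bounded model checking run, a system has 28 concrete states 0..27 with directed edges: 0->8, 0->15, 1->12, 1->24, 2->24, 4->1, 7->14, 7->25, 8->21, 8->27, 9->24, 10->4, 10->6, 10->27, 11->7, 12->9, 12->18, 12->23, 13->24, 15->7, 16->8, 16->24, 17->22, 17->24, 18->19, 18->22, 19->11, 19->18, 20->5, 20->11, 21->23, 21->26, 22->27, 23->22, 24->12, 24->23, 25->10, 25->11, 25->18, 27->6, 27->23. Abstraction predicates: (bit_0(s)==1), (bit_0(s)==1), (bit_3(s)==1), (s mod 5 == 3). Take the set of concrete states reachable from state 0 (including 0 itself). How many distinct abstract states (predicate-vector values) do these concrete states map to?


BFS from 0:
Concrete reachable: {0, 1, 4, 6, 7, 8, 9, 10, 11, 12, 14, 15, 18, 19, 21, 22, 23, 24, 25, 26, 27}
Abstract via predicates (bit_0(s)==1), (bit_0(s)==1), (bit_3(s)==1), (s mod 5 == 3):
  (0,0,0,0) <- {0, 4, 6, 22}
  (0,0,0,1) <- {18}
  (0,0,1,0) <- {10, 12, 14, 24, 26}
  (0,0,1,1) <- {8}
  (1,1,0,0) <- {1, 7, 19, 21}
  (1,1,0,1) <- {23}
  (1,1,1,0) <- {9, 11, 15, 25, 27}
Distinct abstract states = 7

7


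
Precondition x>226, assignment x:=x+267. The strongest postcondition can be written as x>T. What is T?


Formula: sp(P, x:=E) = exists old_x. (x = E[old_x/x]) AND P[old_x/x] (old_x is the value of x before the assignment; eliminate old_x by solving x = E[old_x/x] for old_x)
Step 1: Precondition P: x>226, i.e. old_x > 226
Step 2: Assignment gives x = old_x + 267, so old_x = x - 267
Step 3: Substitute into P: x - 267 > 226
Step 4: Simplify: x > 226+267 = 493

493


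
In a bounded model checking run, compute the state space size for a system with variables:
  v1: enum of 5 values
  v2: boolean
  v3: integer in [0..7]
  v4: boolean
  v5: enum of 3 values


State space = product of domain sizes of all variables.
Domain sizes:
  v1 (enum of 5 values): 5
  v2 (boolean): 2
  v3 (integer in [0..7]): 8
  v4 (boolean): 2
  v5 (enum of 3 values): 3
Product = 5 * 2 * 8 * 2 * 3 = 480

480


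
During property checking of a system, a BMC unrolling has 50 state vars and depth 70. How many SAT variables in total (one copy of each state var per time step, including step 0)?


BMC unrolls to depth k, creating one copy of each state var for steps 0..k.
Step count = 70 + 1 = 71 (steps 0 through 70)
Vars per step = 50
Total = 50 * 71 = 3550

3550


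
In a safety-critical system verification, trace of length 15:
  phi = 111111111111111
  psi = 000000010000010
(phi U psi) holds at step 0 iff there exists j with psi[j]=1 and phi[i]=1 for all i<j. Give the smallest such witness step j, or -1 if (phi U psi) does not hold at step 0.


(phi U psi) at 0: need smallest j with psi[j]=1 and phi[i]=1 for all i in [0,j).
Scan from step 0:
  step 0: phi=1, psi=0 -> continue
  step 1: phi=1, psi=0 -> continue
  step 2: phi=1, psi=0 -> continue
  step 3: phi=1, psi=0 -> continue
  step 7: psi=1 and phi held for [0,7) -> witness found
Witness step = 7

7


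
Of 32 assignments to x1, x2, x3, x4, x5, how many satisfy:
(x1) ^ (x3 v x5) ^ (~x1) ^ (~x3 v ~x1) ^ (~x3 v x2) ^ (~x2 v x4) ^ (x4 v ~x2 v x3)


CNF with 7 clauses over 5 vars (32 assignments).
An assignment satisfies CNF iff every clause has >=1 true literal.
Check each row (bits = x1,x2,x3,x4,x5; clause T/F shown):
  row 0 [00000]: clauses=FFTTTTT -> 0
  row 1 [00001]: clauses=FTTTTTT -> 0
  row 2 [00010]: clauses=FFTTTTT -> 0
  row 3 [00011]: clauses=FTTTTTT -> 0
  row 4 [00100]: clauses=FTTTFTT -> 0
  row 5 [00101]: clauses=FTTTFTT -> 0
  row 6 [00110]: clauses=FTTTFTT -> 0
  row 7 [00111]: clauses=FTTTFTT -> 0
  row 8 [01000]: clauses=FFTTTFF -> 0
  row 9 [01001]: clauses=FTTTTFF -> 0
  row 10 [01010]: clauses=FFTTTTT -> 0
  row 11 [01011]: clauses=FTTTTTT -> 0
  row 12 [01100]: clauses=FTTTTFT -> 0
  row 13 [01101]: clauses=FTTTTFT -> 0
  row 14 [01110]: clauses=FTTTTTT -> 0
  row 15 [01111]: clauses=FTTTTTT -> 0
  row 16 [10000]: clauses=TFFTTTT -> 0
  row 17 [10001]: clauses=TTFTTTT -> 0
  row 18 [10010]: clauses=TFFTTTT -> 0
  row 19 [10011]: clauses=TTFTTTT -> 0
  row 20 [10100]: clauses=TTFFFTT -> 0
  row 21 [10101]: clauses=TTFFFTT -> 0
  row 22 [10110]: clauses=TTFFFTT -> 0
  row 23 [10111]: clauses=TTFFFTT -> 0
  row 24 [11000]: clauses=TFFTTFF -> 0
  row 25 [11001]: clauses=TTFTTFF -> 0
  row 26 [11010]: clauses=TFFTTTT -> 0
  row 27 [11011]: clauses=TTFTTTT -> 0
  row 28 [11100]: clauses=TTFFTFT -> 0
  row 29 [11101]: clauses=TTFFTFT -> 0
  row 30 [11110]: clauses=TTFFTTT -> 0
  row 31 [11111]: clauses=TTFFTTT -> 0
Full result column, 8 rows per line (x1,x2 fixed per line; x3,x4,x5 runs 000..111 left to right):
  rows 0-7 [x1,x2=00]: 00000000  (ones: 0)
  rows 8-15 [x1,x2=01]: 00000000  (ones: 0)
  rows 16-23 [x1,x2=10]: 00000000  (ones: 0)
  rows 24-31 [x1,x2=11]: 00000000  (ones: 0)
Satisfying assignments = 0+0+0+0 = 0

0


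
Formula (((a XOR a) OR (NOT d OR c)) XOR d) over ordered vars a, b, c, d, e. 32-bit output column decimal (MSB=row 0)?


Formula: (((a XOR a) OR (NOT d OR c)) XOR d) over a, b, c, d, e (32 rows)
Evaluate each row (bits = a,b,c,d,e, MSB first):
  row 0 [00000]: (((0 XOR 0) OR (NOT 0 OR 0)) XOR 0) -> 1
  row 1 [00001]: (((0 XOR 0) OR (NOT 0 OR 0)) XOR 0) -> 1
  row 2 [00010]: (((0 XOR 0) OR (NOT 1 OR 0)) XOR 1) -> 1
  row 3 [00011]: (((0 XOR 0) OR (NOT 1 OR 0)) XOR 1) -> 1
  row 4 [00100]: (((0 XOR 0) OR (NOT 0 OR 1)) XOR 0) -> 1
  row 5 [00101]: (((0 XOR 0) OR (NOT 0 OR 1)) XOR 0) -> 1
  row 6 [00110]: (((0 XOR 0) OR (NOT 1 OR 1)) XOR 1) -> 0
  row 7 [00111]: (((0 XOR 0) OR (NOT 1 OR 1)) XOR 1) -> 0
  row 8 [01000]: (((0 XOR 0) OR (NOT 0 OR 0)) XOR 0) -> 1
  row 9 [01001]: (((0 XOR 0) OR (NOT 0 OR 0)) XOR 0) -> 1
  row 10 [01010]: (((0 XOR 0) OR (NOT 1 OR 0)) XOR 1) -> 1
  row 11 [01011]: (((0 XOR 0) OR (NOT 1 OR 0)) XOR 1) -> 1
  row 12 [01100]: (((0 XOR 0) OR (NOT 0 OR 1)) XOR 0) -> 1
  row 13 [01101]: (((0 XOR 0) OR (NOT 0 OR 1)) XOR 0) -> 1
  row 14 [01110]: (((0 XOR 0) OR (NOT 1 OR 1)) XOR 1) -> 0
  row 15 [01111]: (((0 XOR 0) OR (NOT 1 OR 1)) XOR 1) -> 0
  row 16 [10000]: (((1 XOR 1) OR (NOT 0 OR 0)) XOR 0) -> 1
  row 17 [10001]: (((1 XOR 1) OR (NOT 0 OR 0)) XOR 0) -> 1
  row 18 [10010]: (((1 XOR 1) OR (NOT 1 OR 0)) XOR 1) -> 1
  row 19 [10011]: (((1 XOR 1) OR (NOT 1 OR 0)) XOR 1) -> 1
  row 20 [10100]: (((1 XOR 1) OR (NOT 0 OR 1)) XOR 0) -> 1
  row 21 [10101]: (((1 XOR 1) OR (NOT 0 OR 1)) XOR 0) -> 1
  row 22 [10110]: (((1 XOR 1) OR (NOT 1 OR 1)) XOR 1) -> 0
  row 23 [10111]: (((1 XOR 1) OR (NOT 1 OR 1)) XOR 1) -> 0
  row 24 [11000]: (((1 XOR 1) OR (NOT 0 OR 0)) XOR 0) -> 1
  row 25 [11001]: (((1 XOR 1) OR (NOT 0 OR 0)) XOR 0) -> 1
  row 26 [11010]: (((1 XOR 1) OR (NOT 1 OR 0)) XOR 1) -> 1
  row 27 [11011]: (((1 XOR 1) OR (NOT 1 OR 0)) XOR 1) -> 1
  row 28 [11100]: (((1 XOR 1) OR (NOT 0 OR 1)) XOR 0) -> 1
  row 29 [11101]: (((1 XOR 1) OR (NOT 0 OR 1)) XOR 0) -> 1
  row 30 [11110]: (((1 XOR 1) OR (NOT 1 OR 1)) XOR 1) -> 0
  row 31 [11111]: (((1 XOR 1) OR (NOT 1 OR 1)) XOR 1) -> 0
Full result column, 4 rows per line (a,b,c fixed per line; d,e runs 00..11 left to right):
  rows 0-3 [a,b,c=000]: 1111  = hex F
  rows 4-7 [a,b,c=001]: 1100  = hex C
  rows 8-11 [a,b,c=010]: 1111  = hex F
  rows 12-15 [a,b,c=011]: 1100  = hex C
  rows 16-19 [a,b,c=100]: 1111  = hex F
  rows 20-23 [a,b,c=101]: 1100  = hex C
  rows 24-27 [a,b,c=110]: 1111  = hex F
  rows 28-31 [a,b,c=111]: 1100  = hex C
Output column (row 0 .. row 31) = 11111100111111001111110011111100
Output column grouped in 4s = 1111 1100 1111 1100 1111 1100 1111 1100 = 0xFCFCFCFC
Convert to decimal digit by digit (value = value*16 + digit):
  F -> 15
  15*16 + 12 (C) = 252
  252*16 + 15 (F) = 4047
  4047*16 + 12 (C) = 64764
  64764*16 + 15 (F) = 1036239
  1036239*16 + 12 (C) = 16579836
  16579836*16 + 15 (F) = 265277391
  265277391*16 + 12 (C) = 4244438268
Decimal = 4244438268

4244438268


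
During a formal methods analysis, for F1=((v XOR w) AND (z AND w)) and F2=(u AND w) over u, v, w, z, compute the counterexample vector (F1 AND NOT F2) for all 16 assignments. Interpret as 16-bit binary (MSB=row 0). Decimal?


F1 = ((v XOR w) AND (z AND w))
F2 = (u AND w)
Counterexample to F1=>F2 is where F1=1 and F2=0.
Evaluate each row (bits = u,v,w,z, MSB first):
  row 0 [0000]: F1=0 F2=0 -> F1&~F2 -> 0
  row 1 [0001]: F1=0 F2=0 -> F1&~F2 -> 0
  row 2 [0010]: F1=0 F2=0 -> F1&~F2 -> 0
  row 3 [0011]: F1=1 F2=0 -> F1&~F2 -> 1
  row 4 [0100]: F1=0 F2=0 -> F1&~F2 -> 0
  row 5 [0101]: F1=0 F2=0 -> F1&~F2 -> 0
  row 6 [0110]: F1=0 F2=0 -> F1&~F2 -> 0
  row 7 [0111]: F1=0 F2=0 -> F1&~F2 -> 0
  row 8 [1000]: F1=0 F2=0 -> F1&~F2 -> 0
  row 9 [1001]: F1=0 F2=0 -> F1&~F2 -> 0
  row 10 [1010]: F1=0 F2=1 -> F1&~F2 -> 0
  row 11 [1011]: F1=1 F2=1 -> F1&~F2 -> 0
  row 12 [1100]: F1=0 F2=0 -> F1&~F2 -> 0
  row 13 [1101]: F1=0 F2=0 -> F1&~F2 -> 0
  row 14 [1110]: F1=0 F2=1 -> F1&~F2 -> 0
  row 15 [1111]: F1=0 F2=1 -> F1&~F2 -> 0
Full result column, 4 rows per line (u,v fixed per line; w,z runs 00..11 left to right):
  rows 0-3 [u,v=00]: 0001  = hex 1
  rows 4-7 [u,v=01]: 0000  = hex 0
  rows 8-11 [u,v=10]: 0000  = hex 0
  rows 12-15 [u,v=11]: 0000  = hex 0
Counterexample vector (row 0 .. row 15) = 0001000000000000
Output column grouped in 4s = 0001 0000 0000 0000 = 0x1000
Convert to decimal digit by digit (value = value*16 + digit):
  1 -> 1
  1*16 + 0 = 16
  16*16 + 0 = 256
  256*16 + 0 = 4096
Decimal = 4096

4096


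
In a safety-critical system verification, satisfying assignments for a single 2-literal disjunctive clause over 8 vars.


Step 1: Total=2^8=256
Step 2: Unsat when all 2 false: 2^6=64
Step 3: Sat=256-64=192

192


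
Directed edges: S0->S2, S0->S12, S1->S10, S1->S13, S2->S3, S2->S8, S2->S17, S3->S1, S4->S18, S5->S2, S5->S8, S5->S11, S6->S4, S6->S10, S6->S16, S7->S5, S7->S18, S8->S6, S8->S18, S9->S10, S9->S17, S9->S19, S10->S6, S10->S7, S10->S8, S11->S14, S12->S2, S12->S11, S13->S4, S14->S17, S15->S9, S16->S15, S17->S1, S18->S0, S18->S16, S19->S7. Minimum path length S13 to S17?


BFS layer-by-layer from S13:
  dist 0: {S13}
  dist 1: {S4}
  dist 2: {S18}
  dist 3: {S0, S16}
  dist 4: {S2, S12, S15}
  dist 5: {S3, S8, S9, S11, S17}
  -> S17 reached at distance 5
Shortest path length = 5

5


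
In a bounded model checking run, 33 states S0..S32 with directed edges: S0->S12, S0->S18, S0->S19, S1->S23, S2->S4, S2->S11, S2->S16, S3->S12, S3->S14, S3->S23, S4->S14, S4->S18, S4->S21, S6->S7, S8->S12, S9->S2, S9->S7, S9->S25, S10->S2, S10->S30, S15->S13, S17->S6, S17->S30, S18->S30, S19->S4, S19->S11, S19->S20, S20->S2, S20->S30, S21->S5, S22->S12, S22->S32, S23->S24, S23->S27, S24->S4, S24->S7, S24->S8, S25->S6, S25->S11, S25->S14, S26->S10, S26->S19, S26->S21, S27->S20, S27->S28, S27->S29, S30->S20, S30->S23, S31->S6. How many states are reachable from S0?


BFS from S0:
  layer 0: {S0}
  layer 1: {S12, S18, S19}
  layer 2: {S4, S11, S20, S30}
  layer 3: {S2, S14, S21, S23}
  layer 4: {S5, S16, S24, S27}
  layer 5: {S7, S8, S28, S29}
Reachable set: {S0, S2, S4, S5, S7, S8, S11, S12, S14, S16, S18, S19, S20, S21, S23, S24, S27, S28, S29, S30}
Count = 20

20


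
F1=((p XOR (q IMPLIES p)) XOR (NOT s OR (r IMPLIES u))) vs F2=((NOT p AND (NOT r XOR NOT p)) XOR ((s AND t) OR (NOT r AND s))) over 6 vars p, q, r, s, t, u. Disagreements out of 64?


F1 = ((p XOR (q IMPLIES p)) XOR (NOT s OR (r IMPLIES u)))
F2 = ((NOT p AND (NOT r XOR NOT p)) XOR ((s AND t) OR (NOT r AND s)))
Evaluate both on each of 64 rows (bits = p,q,r,s,t,u):
  row 0 [000000]: F1=0 F2=0 -> 0
  row 1 [000001]: F1=0 F2=0 -> 0
  row 2 [000010]: F1=0 F2=0 -> 0
  row 3 [000011]: F1=0 F2=0 -> 0
  row 4 [000100]: F1=0 F2=1 (differ) -> 1
  (every remaining row is evaluated the same way; all 64 results are listed next)
Full result column, 8 rows per line (p,q,r fixed per line; s,t,u runs 000..111 left to right):
  rows 0-7 [p,q,r=000]: 00001111  (ones: 4)
  rows 8-15 [p,q,r=001]: 11110110  (ones: 6)
  rows 16-23 [p,q,r=010]: 11110000  (ones: 4)
  rows 24-31 [p,q,r=011]: 00001001  (ones: 2)
  rows 32-39 [p,q,r=100]: 11110000  (ones: 4)
  rows 40-47 [p,q,r=101]: 11110110  (ones: 6)
  rows 48-55 [p,q,r=110]: 11110000  (ones: 4)
  rows 56-63 [p,q,r=111]: 11110110  (ones: 6)
Disagreements = 4+6+4+2+4+6+4+6 = 36

36


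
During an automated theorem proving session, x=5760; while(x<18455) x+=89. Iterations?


Step 1: x goes from 5760 toward 18455 by 89; the body runs while x<18455, so iterations = ceil((bound-start)/step)
Step 2: Distance=12695
Step 3: ceil(12695/89)=143

143


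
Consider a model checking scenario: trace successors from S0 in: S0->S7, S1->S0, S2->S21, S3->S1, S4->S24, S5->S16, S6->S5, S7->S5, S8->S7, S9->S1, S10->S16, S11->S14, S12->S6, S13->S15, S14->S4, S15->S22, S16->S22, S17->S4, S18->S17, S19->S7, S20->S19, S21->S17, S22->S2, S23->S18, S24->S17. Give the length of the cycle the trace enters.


Trace from S0 until a state repeats:
  S0 -> S7 -> S5 -> S16 -> S22 -> S2 -> S21 -> S17 -> S4 -> S24 -> S17
S17 first seen at step 7, revisited at step 10.
Cycle length = 10 - 7 = 3

3


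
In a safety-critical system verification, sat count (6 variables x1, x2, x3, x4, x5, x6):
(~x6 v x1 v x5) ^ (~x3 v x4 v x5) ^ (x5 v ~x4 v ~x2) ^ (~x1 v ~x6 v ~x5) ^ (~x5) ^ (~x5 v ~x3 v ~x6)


CNF with 6 clauses over 6 vars (64 assignments).
An assignment satisfies CNF iff every clause has >=1 true literal.
Check each row (bits = x1,x2,x3,x4,x5,x6; clause T/F shown):
  row 0 [000000]: clauses=TTTTTT -> 1
  row 1 [000001]: clauses=FTTTTT -> 0
  row 2 [000010]: clauses=TTTTFT -> 0
  row 3 [000011]: clauses=TTTTFT -> 0
  row 4 [000100]: clauses=TTTTTT -> 1
  (every remaining row is evaluated the same way; all 64 results are listed next)
Full result column, 8 rows per line (x1,x2,x3 fixed per line; x4,x5,x6 runs 000..111 left to right):
  rows 0-7 [x1,x2,x3=000]: 10001000  (ones: 2)
  rows 8-15 [x1,x2,x3=001]: 00001000  (ones: 1)
  rows 16-23 [x1,x2,x3=010]: 10000000  (ones: 1)
  rows 24-31 [x1,x2,x3=011]: 00000000  (ones: 0)
  rows 32-39 [x1,x2,x3=100]: 11001100  (ones: 4)
  rows 40-47 [x1,x2,x3=101]: 00001100  (ones: 2)
  rows 48-55 [x1,x2,x3=110]: 11000000  (ones: 2)
  rows 56-63 [x1,x2,x3=111]: 00000000  (ones: 0)
Satisfying assignments = 2+1+1+0+4+2+2+0 = 12

12


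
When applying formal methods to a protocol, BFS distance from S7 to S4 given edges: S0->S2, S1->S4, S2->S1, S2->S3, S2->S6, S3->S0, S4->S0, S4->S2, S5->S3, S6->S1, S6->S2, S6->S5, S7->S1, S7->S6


BFS layer-by-layer from S7:
  dist 0: {S7}
  dist 1: {S1, S6}
  dist 2: {S2, S4, S5}
  -> S4 reached at distance 2
Shortest path length = 2

2


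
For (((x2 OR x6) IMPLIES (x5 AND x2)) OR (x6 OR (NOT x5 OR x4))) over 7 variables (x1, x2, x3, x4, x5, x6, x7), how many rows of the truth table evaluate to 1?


Formula: (((x2 OR x6) IMPLIES (x5 AND x2)) OR (x6 OR (NOT x5 OR x4))) over 7 vars (128 rows)
Evaluate each row (x1, x2, x3, x4, x5, x6, x7 as bits, MSB first):
  row 0 [0000000]: (((0 OR 0) IMPLIES (0 AND 0)) OR (0 OR (NOT 0 OR 0))) -> 1
  row 1 [0000001]: (((0 OR 0) IMPLIES (0 AND 0)) OR (0 OR (NOT 0 OR 0))) -> 1
  row 2 [0000010]: (((0 OR 1) IMPLIES (0 AND 0)) OR (1 OR (NOT 0 OR 0))) -> 1
  row 3 [0000011]: (((0 OR 1) IMPLIES (0 AND 0)) OR (1 OR (NOT 0 OR 0))) -> 1
  row 4 [0000100]: (((0 OR 0) IMPLIES (1 AND 0)) OR (0 OR (NOT 1 OR 0))) -> 1
  (every remaining row is evaluated the same way; all 128 results are listed next)
Full result column, 8 rows per line (x1,x2,x3,x4 fixed per line; x5,x6,x7 runs 000..111 left to right):
  rows 0-7 [x1,x2,x3,x4=0000]: 11111111  (ones: 8)
  rows 8-15 [x1,x2,x3,x4=0001]: 11111111  (ones: 8)
  rows 16-23 [x1,x2,x3,x4=0010]: 11111111  (ones: 8)
  rows 24-31 [x1,x2,x3,x4=0011]: 11111111  (ones: 8)
  rows 32-39 [x1,x2,x3,x4=0100]: 11111111  (ones: 8)
  rows 40-47 [x1,x2,x3,x4=0101]: 11111111  (ones: 8)
  rows 48-55 [x1,x2,x3,x4=0110]: 11111111  (ones: 8)
  rows 56-63 [x1,x2,x3,x4=0111]: 11111111  (ones: 8)
  rows 64-71 [x1,x2,x3,x4=1000]: 11111111  (ones: 8)
  rows 72-79 [x1,x2,x3,x4=1001]: 11111111  (ones: 8)
  rows 80-87 [x1,x2,x3,x4=1010]: 11111111  (ones: 8)
  rows 88-95 [x1,x2,x3,x4=1011]: 11111111  (ones: 8)
  rows 96-103 [x1,x2,x3,x4=1100]: 11111111  (ones: 8)
  rows 104-111 [x1,x2,x3,x4=1101]: 11111111  (ones: 8)
  rows 112-119 [x1,x2,x3,x4=1110]: 11111111  (ones: 8)
  rows 120-127 [x1,x2,x3,x4=1111]: 11111111  (ones: 8)
Count of 1-rows = 8+8+8+8+8+8+8+8+8+8+8+8+8+8+8+8 = 128

128


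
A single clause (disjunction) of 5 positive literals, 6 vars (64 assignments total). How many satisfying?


Step 1: Total=2^6=64
Step 2: Unsat when all 5 false: 2^1=2
Step 3: Sat=64-2=62

62


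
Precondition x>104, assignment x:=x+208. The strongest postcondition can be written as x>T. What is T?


Formula: sp(P, x:=E) = exists old_x. (x = E[old_x/x]) AND P[old_x/x] (old_x is the value of x before the assignment; eliminate old_x by solving x = E[old_x/x] for old_x)
Step 1: Precondition P: x>104, i.e. old_x > 104
Step 2: Assignment gives x = old_x + 208, so old_x = x - 208
Step 3: Substitute into P: x - 208 > 104
Step 4: Simplify: x > 104+208 = 312

312


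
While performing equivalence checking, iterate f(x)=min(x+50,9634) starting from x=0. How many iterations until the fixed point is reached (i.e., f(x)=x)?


Step 1: x=0, cap=9634, increment=50
Step 2: x grows by 50 each step until capped at 9634; fixed point is x=9634
Step 3: iterations = ceil(9634/50) = 193

193


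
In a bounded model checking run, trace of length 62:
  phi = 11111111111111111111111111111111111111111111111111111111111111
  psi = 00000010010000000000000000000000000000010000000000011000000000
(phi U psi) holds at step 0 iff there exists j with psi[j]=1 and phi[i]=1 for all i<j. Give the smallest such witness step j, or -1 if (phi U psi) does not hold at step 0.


(phi U psi) at 0: need smallest j with psi[j]=1 and phi[i]=1 for all i in [0,j).
Scan from step 0:
  step 0: phi=1, psi=0 -> continue
  step 1: phi=1, psi=0 -> continue
  step 2: phi=1, psi=0 -> continue
  step 3: phi=1, psi=0 -> continue
  step 6: psi=1 and phi held for [0,6) -> witness found
Witness step = 6

6


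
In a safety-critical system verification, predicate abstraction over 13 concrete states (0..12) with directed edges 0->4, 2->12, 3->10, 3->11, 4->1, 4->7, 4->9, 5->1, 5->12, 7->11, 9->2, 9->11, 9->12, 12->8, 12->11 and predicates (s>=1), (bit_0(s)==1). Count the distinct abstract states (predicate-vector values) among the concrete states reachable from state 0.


BFS from 0:
Concrete reachable: {0, 1, 2, 4, 7, 8, 9, 11, 12}
Abstract via predicates (s>=1), (bit_0(s)==1):
  (0,0) <- {0}
  (1,0) <- {2, 4, 8, 12}
  (1,1) <- {1, 7, 9, 11}
Distinct abstract states = 3

3


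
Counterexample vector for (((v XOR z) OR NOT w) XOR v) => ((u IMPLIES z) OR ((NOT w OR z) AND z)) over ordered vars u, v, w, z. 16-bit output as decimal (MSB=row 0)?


F1 = (((v XOR z) OR NOT w) XOR v)
F2 = ((u IMPLIES z) OR ((NOT w OR z) AND z))
Counterexample to F1=>F2 is where F1=1 and F2=0.
Evaluate each row (bits = u,v,w,z, MSB first):
  row 0 [0000]: F1=1 F2=1 -> F1&~F2 -> 0
  row 1 [0001]: F1=1 F2=1 -> F1&~F2 -> 0
  row 2 [0010]: F1=0 F2=1 -> F1&~F2 -> 0
  row 3 [0011]: F1=1 F2=1 -> F1&~F2 -> 0
  row 4 [0100]: F1=0 F2=1 -> F1&~F2 -> 0
  row 5 [0101]: F1=0 F2=1 -> F1&~F2 -> 0
  row 6 [0110]: F1=0 F2=1 -> F1&~F2 -> 0
  row 7 [0111]: F1=1 F2=1 -> F1&~F2 -> 0
  row 8 [1000]: F1=1 F2=0 -> F1&~F2 -> 1
  row 9 [1001]: F1=1 F2=1 -> F1&~F2 -> 0
  row 10 [1010]: F1=0 F2=0 -> F1&~F2 -> 0
  row 11 [1011]: F1=1 F2=1 -> F1&~F2 -> 0
  row 12 [1100]: F1=0 F2=0 -> F1&~F2 -> 0
  row 13 [1101]: F1=0 F2=1 -> F1&~F2 -> 0
  row 14 [1110]: F1=0 F2=0 -> F1&~F2 -> 0
  row 15 [1111]: F1=1 F2=1 -> F1&~F2 -> 0
Full result column, 4 rows per line (u,v fixed per line; w,z runs 00..11 left to right):
  rows 0-3 [u,v=00]: 0000  = hex 0
  rows 4-7 [u,v=01]: 0000  = hex 0
  rows 8-11 [u,v=10]: 1000  = hex 8
  rows 12-15 [u,v=11]: 0000  = hex 0
Counterexample vector (row 0 .. row 15) = 0000000010000000
Output column grouped in 4s = 0000 0000 1000 0000 = 0x0080
Convert to decimal digit by digit (value = value*16 + digit):
  0 -> 0
  0*16 + 0 = 0
  0*16 + 8 = 8
  8*16 + 0 = 128
Decimal = 128

128


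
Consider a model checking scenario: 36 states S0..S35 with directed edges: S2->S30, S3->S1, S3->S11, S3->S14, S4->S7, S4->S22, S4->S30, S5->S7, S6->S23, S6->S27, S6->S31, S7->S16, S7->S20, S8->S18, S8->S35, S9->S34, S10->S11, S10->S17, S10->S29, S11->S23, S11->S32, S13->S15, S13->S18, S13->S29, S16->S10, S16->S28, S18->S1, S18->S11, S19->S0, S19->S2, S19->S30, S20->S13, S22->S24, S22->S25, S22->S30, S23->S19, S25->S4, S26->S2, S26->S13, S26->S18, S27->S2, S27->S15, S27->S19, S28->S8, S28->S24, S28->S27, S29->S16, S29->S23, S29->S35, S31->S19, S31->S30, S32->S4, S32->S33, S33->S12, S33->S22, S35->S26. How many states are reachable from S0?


BFS from S0:
  layer 0: {S0}
Reachable set: {S0}
Count = 1

1


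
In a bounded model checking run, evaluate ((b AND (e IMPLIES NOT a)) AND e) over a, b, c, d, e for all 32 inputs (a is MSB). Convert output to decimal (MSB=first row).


Formula: ((b AND (e IMPLIES NOT a)) AND e) over a, b, c, d, e (32 rows)
Evaluate each row (bits = a,b,c,d,e, MSB first):
  row 0 [00000]: ((0 AND (0 IMPLIES NOT 0)) AND 0) -> 0
  row 1 [00001]: ((0 AND (1 IMPLIES NOT 0)) AND 1) -> 0
  row 2 [00010]: ((0 AND (0 IMPLIES NOT 0)) AND 0) -> 0
  row 3 [00011]: ((0 AND (1 IMPLIES NOT 0)) AND 1) -> 0
  row 4 [00100]: ((0 AND (0 IMPLIES NOT 0)) AND 0) -> 0
  row 5 [00101]: ((0 AND (1 IMPLIES NOT 0)) AND 1) -> 0
  row 6 [00110]: ((0 AND (0 IMPLIES NOT 0)) AND 0) -> 0
  row 7 [00111]: ((0 AND (1 IMPLIES NOT 0)) AND 1) -> 0
  row 8 [01000]: ((1 AND (0 IMPLIES NOT 0)) AND 0) -> 0
  row 9 [01001]: ((1 AND (1 IMPLIES NOT 0)) AND 1) -> 1
  row 10 [01010]: ((1 AND (0 IMPLIES NOT 0)) AND 0) -> 0
  row 11 [01011]: ((1 AND (1 IMPLIES NOT 0)) AND 1) -> 1
  row 12 [01100]: ((1 AND (0 IMPLIES NOT 0)) AND 0) -> 0
  row 13 [01101]: ((1 AND (1 IMPLIES NOT 0)) AND 1) -> 1
  row 14 [01110]: ((1 AND (0 IMPLIES NOT 0)) AND 0) -> 0
  row 15 [01111]: ((1 AND (1 IMPLIES NOT 0)) AND 1) -> 1
  row 16 [10000]: ((0 AND (0 IMPLIES NOT 1)) AND 0) -> 0
  row 17 [10001]: ((0 AND (1 IMPLIES NOT 1)) AND 1) -> 0
  row 18 [10010]: ((0 AND (0 IMPLIES NOT 1)) AND 0) -> 0
  row 19 [10011]: ((0 AND (1 IMPLIES NOT 1)) AND 1) -> 0
  row 20 [10100]: ((0 AND (0 IMPLIES NOT 1)) AND 0) -> 0
  row 21 [10101]: ((0 AND (1 IMPLIES NOT 1)) AND 1) -> 0
  row 22 [10110]: ((0 AND (0 IMPLIES NOT 1)) AND 0) -> 0
  row 23 [10111]: ((0 AND (1 IMPLIES NOT 1)) AND 1) -> 0
  row 24 [11000]: ((1 AND (0 IMPLIES NOT 1)) AND 0) -> 0
  row 25 [11001]: ((1 AND (1 IMPLIES NOT 1)) AND 1) -> 0
  row 26 [11010]: ((1 AND (0 IMPLIES NOT 1)) AND 0) -> 0
  row 27 [11011]: ((1 AND (1 IMPLIES NOT 1)) AND 1) -> 0
  row 28 [11100]: ((1 AND (0 IMPLIES NOT 1)) AND 0) -> 0
  row 29 [11101]: ((1 AND (1 IMPLIES NOT 1)) AND 1) -> 0
  row 30 [11110]: ((1 AND (0 IMPLIES NOT 1)) AND 0) -> 0
  row 31 [11111]: ((1 AND (1 IMPLIES NOT 1)) AND 1) -> 0
Full result column, 4 rows per line (a,b,c fixed per line; d,e runs 00..11 left to right):
  rows 0-3 [a,b,c=000]: 0000  = hex 0
  rows 4-7 [a,b,c=001]: 0000  = hex 0
  rows 8-11 [a,b,c=010]: 0101  = hex 5
  rows 12-15 [a,b,c=011]: 0101  = hex 5
  rows 16-19 [a,b,c=100]: 0000  = hex 0
  rows 20-23 [a,b,c=101]: 0000  = hex 0
  rows 24-27 [a,b,c=110]: 0000  = hex 0
  rows 28-31 [a,b,c=111]: 0000  = hex 0
Output column (row 0 .. row 31) = 00000000010101010000000000000000
Output column grouped in 4s = 0000 0000 0101 0101 0000 0000 0000 0000 = 0x00550000
Convert to decimal digit by digit (value = value*16 + digit):
  0 -> 0
  0*16 + 0 = 0
  0*16 + 5 = 5
  5*16 + 5 = 85
  85*16 + 0 = 1360
  1360*16 + 0 = 21760
  21760*16 + 0 = 348160
  348160*16 + 0 = 5570560
Decimal = 5570560

5570560


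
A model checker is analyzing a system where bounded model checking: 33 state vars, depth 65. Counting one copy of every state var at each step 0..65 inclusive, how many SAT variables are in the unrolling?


BMC unrolls to depth k, creating one copy of each state var for steps 0..k.
Step count = 65 + 1 = 66 (steps 0 through 65)
Vars per step = 33
Total = 33 * 66 = 2178

2178


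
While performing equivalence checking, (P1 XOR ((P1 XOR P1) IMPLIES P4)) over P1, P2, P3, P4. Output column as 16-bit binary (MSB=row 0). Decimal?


Formula: (P1 XOR ((P1 XOR P1) IMPLIES P4)) over P1, P2, P3, P4 (16 rows)
Evaluate each row (bits = P1,P2,P3,P4, MSB first):
  row 0 [0000]: (0 XOR ((0 XOR 0) IMPLIES 0)) -> 1
  row 1 [0001]: (0 XOR ((0 XOR 0) IMPLIES 1)) -> 1
  row 2 [0010]: (0 XOR ((0 XOR 0) IMPLIES 0)) -> 1
  row 3 [0011]: (0 XOR ((0 XOR 0) IMPLIES 1)) -> 1
  row 4 [0100]: (0 XOR ((0 XOR 0) IMPLIES 0)) -> 1
  row 5 [0101]: (0 XOR ((0 XOR 0) IMPLIES 1)) -> 1
  row 6 [0110]: (0 XOR ((0 XOR 0) IMPLIES 0)) -> 1
  row 7 [0111]: (0 XOR ((0 XOR 0) IMPLIES 1)) -> 1
  row 8 [1000]: (1 XOR ((1 XOR 1) IMPLIES 0)) -> 0
  row 9 [1001]: (1 XOR ((1 XOR 1) IMPLIES 1)) -> 0
  row 10 [1010]: (1 XOR ((1 XOR 1) IMPLIES 0)) -> 0
  row 11 [1011]: (1 XOR ((1 XOR 1) IMPLIES 1)) -> 0
  row 12 [1100]: (1 XOR ((1 XOR 1) IMPLIES 0)) -> 0
  row 13 [1101]: (1 XOR ((1 XOR 1) IMPLIES 1)) -> 0
  row 14 [1110]: (1 XOR ((1 XOR 1) IMPLIES 0)) -> 0
  row 15 [1111]: (1 XOR ((1 XOR 1) IMPLIES 1)) -> 0
Full result column, 4 rows per line (P1,P2 fixed per line; P3,P4 runs 00..11 left to right):
  rows 0-3 [P1,P2=00]: 1111  = hex F
  rows 4-7 [P1,P2=01]: 1111  = hex F
  rows 8-11 [P1,P2=10]: 0000  = hex 0
  rows 12-15 [P1,P2=11]: 0000  = hex 0
Output column (row 0 .. row 15) = 1111111100000000
Output column grouped in 4s = 1111 1111 0000 0000 = 0xFF00
Convert to decimal digit by digit (value = value*16 + digit):
  F -> 15
  15*16 + 15 (F) = 255
  255*16 + 0 = 4080
  4080*16 + 0 = 65280
Decimal = 65280

65280


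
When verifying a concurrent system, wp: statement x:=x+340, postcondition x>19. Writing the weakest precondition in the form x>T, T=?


Formula: wp(x:=E, P) = P[E/x] (substitute E for x in postcondition)
Step 1: Postcondition: x>19
Step 2: Substitute x+340 for x: x+340>19
Step 3: Solve for x: x > 19-340 = -321

-321


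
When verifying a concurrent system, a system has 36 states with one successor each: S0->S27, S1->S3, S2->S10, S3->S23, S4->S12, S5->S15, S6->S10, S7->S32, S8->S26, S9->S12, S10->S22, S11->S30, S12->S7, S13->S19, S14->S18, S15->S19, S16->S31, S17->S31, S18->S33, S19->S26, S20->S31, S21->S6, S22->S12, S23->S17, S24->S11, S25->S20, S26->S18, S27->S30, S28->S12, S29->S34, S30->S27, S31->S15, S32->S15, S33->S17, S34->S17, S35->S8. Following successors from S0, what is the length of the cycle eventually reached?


Trace from S0 until a state repeats:
  S0 -> S27 -> S30 -> S27
S27 first seen at step 1, revisited at step 3.
Cycle length = 3 - 1 = 2

2


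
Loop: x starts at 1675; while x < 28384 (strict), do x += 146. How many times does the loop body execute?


Step 1: x goes from 1675 toward 28384 by 146; the body runs while x<28384, so iterations = ceil((bound-start)/step)
Step 2: Distance=26709
Step 3: ceil(26709/146)=183

183


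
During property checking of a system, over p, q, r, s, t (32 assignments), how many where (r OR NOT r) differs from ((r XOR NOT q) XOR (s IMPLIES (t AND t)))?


F1 = (r OR NOT r)
F2 = ((r XOR NOT q) XOR (s IMPLIES (t AND t)))
Evaluate both on each of 32 rows (bits = p,q,r,s,t):
  row 0 [00000]: F1=1 F2=0 (differ) -> 1
  row 1 [00001]: F1=1 F2=0 (differ) -> 1
  row 2 [00010]: F1=1 F2=1 -> 0
  row 3 [00011]: F1=1 F2=0 (differ) -> 1
  row 4 [00100]: F1=1 F2=1 -> 0
  row 5 [00101]: F1=1 F2=1 -> 0
  row 6 [00110]: F1=1 F2=0 (differ) -> 1
  row 7 [00111]: F1=1 F2=1 -> 0
  row 8 [01000]: F1=1 F2=1 -> 0
  row 9 [01001]: F1=1 F2=1 -> 0
  row 10 [01010]: F1=1 F2=0 (differ) -> 1
  row 11 [01011]: F1=1 F2=1 -> 0
  row 12 [01100]: F1=1 F2=0 (differ) -> 1
  row 13 [01101]: F1=1 F2=0 (differ) -> 1
  row 14 [01110]: F1=1 F2=1 -> 0
  row 15 [01111]: F1=1 F2=0 (differ) -> 1
  row 16 [10000]: F1=1 F2=0 (differ) -> 1
  row 17 [10001]: F1=1 F2=0 (differ) -> 1
  row 18 [10010]: F1=1 F2=1 -> 0
  row 19 [10011]: F1=1 F2=0 (differ) -> 1
  row 20 [10100]: F1=1 F2=1 -> 0
  row 21 [10101]: F1=1 F2=1 -> 0
  row 22 [10110]: F1=1 F2=0 (differ) -> 1
  row 23 [10111]: F1=1 F2=1 -> 0
  row 24 [11000]: F1=1 F2=1 -> 0
  row 25 [11001]: F1=1 F2=1 -> 0
  row 26 [11010]: F1=1 F2=0 (differ) -> 1
  row 27 [11011]: F1=1 F2=1 -> 0
  row 28 [11100]: F1=1 F2=0 (differ) -> 1
  row 29 [11101]: F1=1 F2=0 (differ) -> 1
  row 30 [11110]: F1=1 F2=1 -> 0
  row 31 [11111]: F1=1 F2=0 (differ) -> 1
Full result column, 8 rows per line (p,q fixed per line; r,s,t runs 000..111 left to right):
  rows 0-7 [p,q=00]: 11010010  (ones: 4)
  rows 8-15 [p,q=01]: 00101101  (ones: 4)
  rows 16-23 [p,q=10]: 11010010  (ones: 4)
  rows 24-31 [p,q=11]: 00101101  (ones: 4)
Disagreements = 4+4+4+4 = 16

16


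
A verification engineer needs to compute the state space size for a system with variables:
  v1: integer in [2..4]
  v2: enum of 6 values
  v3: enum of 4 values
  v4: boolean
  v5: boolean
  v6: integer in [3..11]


State space = product of domain sizes of all variables.
Domain sizes:
  v1 (integer in [2..4]): 3
  v2 (enum of 6 values): 6
  v3 (enum of 4 values): 4
  v4 (boolean): 2
  v5 (boolean): 2
  v6 (integer in [3..11]): 9
Product = 3 * 6 * 4 * 2 * 2 * 9 = 2592

2592
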